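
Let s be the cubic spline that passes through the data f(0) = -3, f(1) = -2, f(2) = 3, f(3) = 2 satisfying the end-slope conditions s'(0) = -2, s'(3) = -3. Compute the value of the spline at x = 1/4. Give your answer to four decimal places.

Write M_i for s''(x_i). With h_i = 1, 1, 1 and divided differences Δ_i = 1, 5, -1, the continuity of s' gives the tridiagonal system
  1·M_0 + 4·M_1 + 1·M_2 = 6(Δ_1 - Δ_0) = 24
  1·M_1 + 4·M_2 + 1·M_3 = 6(Δ_2 - Δ_1) = -36
Clamped end conditions give two more equations: 2h_0·M_0 + h_0·M_1 = 6(Δ_0 - s'(0)) = 18 and h_2·M_2 + 2h_2·M_3 = 6(s'(3) - Δ_2) = -12.
Hence M_0 = 16/3, M_1 = 22/3, M_2 = -32/3, M_3 = -2/3.
On [0, 1], s(x) = -3 - 2·x + 8/3·x² + 1/3·x³.
With x = 1/4: s(1/4) = -213/64.

-3.3281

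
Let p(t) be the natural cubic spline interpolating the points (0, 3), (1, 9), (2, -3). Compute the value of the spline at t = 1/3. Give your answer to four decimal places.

6.3333

Put M_i = p'' at the i-th knot. Here h = (1, 1) and Δ = (6, -12), so the interior equations h_(i-1)·M_(i-1) + 2(h_(i-1)+h_i)·M_i + h_i·M_(i+1) = 6(Δ_i − Δ_(i-1)) read
  1·M_0 + 4·M_1 + 1·M_2 = 6(Δ_1 - Δ_0) = -108
Natural end conditions: M_0 = M_2 = 0.
Hence M_0 = 0, M_1 = -27, M_2 = 0.
On [0, 1], p(t) = 3 + 21/2·t + 0·t² - 9/2·t³.
With t = 1/3: p(1/3) = 19/3.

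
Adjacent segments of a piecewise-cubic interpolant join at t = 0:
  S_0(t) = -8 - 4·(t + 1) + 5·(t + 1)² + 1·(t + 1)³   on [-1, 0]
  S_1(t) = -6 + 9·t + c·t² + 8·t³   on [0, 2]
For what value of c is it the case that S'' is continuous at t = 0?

8

S_0''(t) = 10 + 6·(t + 1), so S_0''(0) = 16. On the right, S_1''(0) = 2c, so c = 8.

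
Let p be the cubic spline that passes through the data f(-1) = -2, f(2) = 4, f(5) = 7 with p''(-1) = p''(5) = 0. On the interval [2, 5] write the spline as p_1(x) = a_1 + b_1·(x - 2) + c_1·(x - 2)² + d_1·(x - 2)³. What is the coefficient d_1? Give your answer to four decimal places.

0.0278

Write M_i for p''(x_i). With h_i = 3, 3 and divided differences Δ_i = 2, 1, the continuity of p' gives the tridiagonal system
  3·M_0 + 12·M_1 + 3·M_2 = 6(Δ_1 - Δ_0) = -6
Natural end conditions: M_0 = M_2 = 0.
Solving the tridiagonal system: M_0 = 0, M_1 = -1/2, M_2 = 0.
On [2, 5], with p_1(x) = a_1 + b_1·(x - 2) + c_1·(x - 2)² + d_1·(x - 2)³: c_1 = M_1/2 = -1/4, d_1 = (M_2 - M_1)/(6h_1) = 1/36, b_1 = Δ_1 - h_1(2M_1 + M_2)/6 = 3/2.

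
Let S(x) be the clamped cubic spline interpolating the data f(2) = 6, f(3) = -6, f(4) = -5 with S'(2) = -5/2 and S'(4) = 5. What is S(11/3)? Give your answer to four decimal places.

-6.6574

Let M_i = S''(x_i). Step sizes h_i = 1, 1; slopes of the chords Δ_i = (y_(i+1) - y_i)/h_i = -12, 1.
  1·M_0 + 4·M_1 + 1·M_2 = 6(Δ_1 - Δ_0) = 78
Clamped end conditions give two more equations: 2h_0·M_0 + h_0·M_1 = 6(Δ_0 - S'(2)) = -57 and h_1·M_1 + 2h_1·M_2 = 6(S'(4) - Δ_1) = 24.
Solving: M_0 = -177/4, M_1 = 63/2, M_2 = -15/4.
On [3, 4], S(x) = -6 - 71/8·(x - 3) + 63/4·(x - 3)² - 47/8·(x - 3)³.
With (x - 3) = 2/3: S(11/3) = -719/108.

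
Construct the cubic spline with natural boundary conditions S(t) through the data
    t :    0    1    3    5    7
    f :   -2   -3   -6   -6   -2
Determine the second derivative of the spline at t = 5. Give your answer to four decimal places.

Let σ_i = S''(x_i). Step sizes h_i = 1, 2, 2, 2; slopes of the chords Δ_i = (y_(i+1) - y_i)/h_i = -1, -3/2, 0, 2.
  1·σ_0 + 6·σ_1 + 2·σ_2 = 6(Δ_1 - Δ_0) = -3
  2·σ_1 + 8·σ_2 + 2·σ_3 = 6(Δ_2 - Δ_1) = 9
  2·σ_2 + 8·σ_3 + 2·σ_4 = 6(Δ_3 - Δ_2) = 12
Natural end conditions: σ_0 = σ_4 = 0.
Solving the tridiagonal system: σ_0 = 0, σ_1 = -69/82, σ_2 = 42/41, σ_3 = 51/41, σ_4 = 0.

1.2439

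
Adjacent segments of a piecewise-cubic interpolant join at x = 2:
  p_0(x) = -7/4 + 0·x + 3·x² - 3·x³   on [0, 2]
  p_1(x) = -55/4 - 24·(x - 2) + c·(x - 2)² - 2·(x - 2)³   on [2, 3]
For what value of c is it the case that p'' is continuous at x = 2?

p_0''(x) = 6 - 18·x, so p_0''(2) = -30. On the right, p_1''(2) = 2c, so c = -15.

-15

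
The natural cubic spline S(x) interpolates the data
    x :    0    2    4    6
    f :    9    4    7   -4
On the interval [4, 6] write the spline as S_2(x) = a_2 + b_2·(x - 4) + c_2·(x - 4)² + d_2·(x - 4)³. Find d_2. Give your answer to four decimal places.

With σ_i denoting the second derivative at x_i, h_i = 2, 2, 2, and Δ_i = (y_(i+1) − y_i)/h_i = -5/2, 3/2, -11/2:
  2·σ_0 + 8·σ_1 + 2·σ_2 = 6(Δ_1 - Δ_0) = 24
  2·σ_1 + 8·σ_2 + 2·σ_3 = 6(Δ_2 - Δ_1) = -42
Natural end conditions: σ_0 = σ_3 = 0.
Solving: σ_0 = 0, σ_1 = 23/5, σ_2 = -32/5, σ_3 = 0.
On [4, 6], with S_2(x) = a_2 + b_2·(x - 4) + c_2·(x - 4)² + d_2·(x - 4)³: c_2 = σ_2/2 = -16/5, d_2 = (σ_3 - σ_2)/(6h_2) = 8/15, b_2 = Δ_2 - h_2(2σ_2 + σ_3)/6 = -37/30.

0.5333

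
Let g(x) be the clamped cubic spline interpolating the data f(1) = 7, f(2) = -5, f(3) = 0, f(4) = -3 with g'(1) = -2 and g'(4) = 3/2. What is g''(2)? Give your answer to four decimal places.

46.5333

Put M_i = g'' at the i-th knot. Here h = (1, 1, 1) and Δ = (-12, 5, -3), so the interior equations h_(i-1)·M_(i-1) + 2(h_(i-1)+h_i)·M_i + h_i·M_(i+1) = 6(Δ_i − Δ_(i-1)) read
  1·M_0 + 4·M_1 + 1·M_2 = 6(Δ_1 - Δ_0) = 102
  1·M_1 + 4·M_2 + 1·M_3 = 6(Δ_2 - Δ_1) = -48
Clamped end conditions give two more equations: 2h_0·M_0 + h_0·M_1 = 6(Δ_0 - g'(1)) = -60 and h_2·M_2 + 2h_2·M_3 = 6(g'(4) - Δ_2) = 27.
Solving the tridiagonal system: M_0 = -799/15, M_1 = 698/15, M_2 = -463/15, M_3 = 434/15.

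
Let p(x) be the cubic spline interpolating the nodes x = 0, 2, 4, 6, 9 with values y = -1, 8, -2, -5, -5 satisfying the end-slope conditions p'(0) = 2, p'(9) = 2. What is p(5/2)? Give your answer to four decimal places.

Let m_i = p''(x_i). Step sizes h_i = 2, 2, 2, 3; slopes of the chords Δ_i = (y_(i+1) - y_i)/h_i = 9/2, -5, -3/2, 0.
  2·m_0 + 8·m_1 + 2·m_2 = 6(Δ_1 - Δ_0) = -57
  2·m_1 + 8·m_2 + 2·m_3 = 6(Δ_2 - Δ_1) = 21
  2·m_2 + 10·m_3 + 3·m_4 = 6(Δ_3 - Δ_2) = 9
Clamped end conditions give two more equations: 2h_0·m_0 + h_0·m_1 = 6(Δ_0 - p'(0)) = 15 and h_3·m_3 + 2h_3·m_4 = 6(p'(9) - Δ_3) = 12.
Solving the tridiagonal system: m_0 = 421/46, m_1 = -497/46, m_2 = 128/23, m_3 = -22/23, m_4 = 57/23.
On [2, 4], p(x) = 8 + 8/23·(x - 2) - 497/92·(x - 2)² + 251/184·(x - 2)³.
With (x - 2) = 1/2: p(5/2) = 10295/1472.

6.9939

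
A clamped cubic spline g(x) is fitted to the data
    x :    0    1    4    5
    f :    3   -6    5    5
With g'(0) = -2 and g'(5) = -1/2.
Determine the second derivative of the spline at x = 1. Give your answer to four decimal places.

16.6984

Write σ_i for g''(x_i). With h_i = 1, 3, 1 and divided differences Δ_i = -9, 11/3, 0, the continuity of g' gives the tridiagonal system
  1·σ_0 + 8·σ_1 + 3·σ_2 = 6(Δ_1 - Δ_0) = 76
  3·σ_1 + 8·σ_2 + 1·σ_3 = 6(Δ_2 - Δ_1) = -22
Clamped end conditions give two more equations: 2h_0·σ_0 + h_0·σ_1 = 6(Δ_0 - g'(0)) = -42 and h_2·σ_2 + 2h_2·σ_3 = 6(g'(5) - Δ_2) = -3.
Solving: σ_0 = -1849/63, σ_1 = 1052/63, σ_2 = -593/63, σ_3 = 202/63.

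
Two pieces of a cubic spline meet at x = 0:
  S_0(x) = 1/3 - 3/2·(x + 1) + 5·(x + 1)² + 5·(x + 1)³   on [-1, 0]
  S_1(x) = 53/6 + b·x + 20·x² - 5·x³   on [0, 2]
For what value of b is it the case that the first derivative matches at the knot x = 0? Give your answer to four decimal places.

S_0'(x) = -3/2 + 10·(x + 1) + 15·(x + 1)², so S_0'(0) = 47/2. On the right, S_1'(0) = b, so b = 47/2.

23.5000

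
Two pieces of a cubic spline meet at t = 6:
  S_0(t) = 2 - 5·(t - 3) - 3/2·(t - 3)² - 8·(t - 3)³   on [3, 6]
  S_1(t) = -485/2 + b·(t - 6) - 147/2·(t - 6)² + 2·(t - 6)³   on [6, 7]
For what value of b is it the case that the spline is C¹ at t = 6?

-230

S_0'(t) = -5 - 3·(t - 3) - 24·(t - 3)², so S_0'(6) = -230. On the right, S_1'(6) = b, so b = -230.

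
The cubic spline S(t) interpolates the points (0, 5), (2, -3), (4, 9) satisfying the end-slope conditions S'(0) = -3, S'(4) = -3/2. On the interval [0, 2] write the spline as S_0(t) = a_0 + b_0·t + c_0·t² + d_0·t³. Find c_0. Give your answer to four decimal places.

Let σ_i = S''(x_i). Step sizes h_i = 2, 2; slopes of the chords Δ_i = (y_(i+1) - y_i)/h_i = -4, 6.
  2·σ_0 + 8·σ_1 + 2·σ_2 = 6(Δ_1 - Δ_0) = 60
Clamped end conditions give two more equations: 2h_0·σ_0 + h_0·σ_1 = 6(Δ_0 - S'(0)) = -6 and h_1·σ_1 + 2h_1·σ_2 = 6(S'(4) - Δ_1) = -45.
Solving the tridiagonal system: σ_0 = -69/8, σ_1 = 57/4, σ_2 = -147/8.
On [0, 2], with S_0(t) = a_0 + b_0·t + c_0·t² + d_0·t³: c_0 = σ_0/2 = -69/16, d_0 = (σ_1 - σ_0)/(6h_0) = 61/32, b_0 = Δ_0 - h_0(2σ_0 + σ_1)/6 = -3.

-4.3125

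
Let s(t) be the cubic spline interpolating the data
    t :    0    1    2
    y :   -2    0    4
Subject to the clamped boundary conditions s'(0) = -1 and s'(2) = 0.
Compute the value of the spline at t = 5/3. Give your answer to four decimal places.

Let σ_i = s''(x_i). Step sizes h_i = 1, 1; slopes of the chords Δ_i = (y_(i+1) - y_i)/h_i = 2, 4.
  1·σ_0 + 4·σ_1 + 1·σ_2 = 6(Δ_1 - Δ_0) = 12
Clamped end conditions give two more equations: 2h_0·σ_0 + h_0·σ_1 = 6(Δ_0 - s'(0)) = 18 and h_1·σ_1 + 2h_1·σ_2 = 6(s'(2) - Δ_1) = -24.
Solving the tridiagonal system: σ_0 = 13/2, σ_1 = 5, σ_2 = -29/2.
On [1, 2], s(t) = 0 + 19/4·(t - 1) + 5/2·(t - 1)² - 13/4·(t - 1)³.
With (t - 1) = 2/3: s(5/3) = 179/54.

3.3148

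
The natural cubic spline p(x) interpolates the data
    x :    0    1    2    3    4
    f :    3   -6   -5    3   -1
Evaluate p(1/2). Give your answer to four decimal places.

-2.2366

Let σ_i = p''(x_i). Step sizes h_i = 1, 1, 1, 1; slopes of the chords Δ_i = (y_(i+1) - y_i)/h_i = -9, 1, 8, -4.
  1·σ_0 + 4·σ_1 + 1·σ_2 = 6(Δ_1 - Δ_0) = 60
  1·σ_1 + 4·σ_2 + 1·σ_3 = 6(Δ_2 - Δ_1) = 42
  1·σ_2 + 4·σ_3 + 1·σ_4 = 6(Δ_3 - Δ_2) = -72
Natural end conditions: σ_0 = σ_4 = 0.
Forward elimination and back-substitution give σ_0 = 0, σ_1 = 165/14, σ_2 = 90/7, σ_3 = -297/14, σ_4 = 0.
On [0, 1], p(x) = 3 - 307/28·x + 0·x² + 55/28·x³.
With x = 1/2: p(1/2) = -501/224.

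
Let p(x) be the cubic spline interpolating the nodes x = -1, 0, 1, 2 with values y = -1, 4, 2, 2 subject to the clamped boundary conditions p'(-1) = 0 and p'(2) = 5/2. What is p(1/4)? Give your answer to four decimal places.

Write M_i for p''(x_i). With h_i = 1, 1, 1 and divided differences Δ_i = 5, -2, 0, the continuity of p' gives the tridiagonal system
  1·M_0 + 4·M_1 + 1·M_2 = 6(Δ_1 - Δ_0) = -42
  1·M_1 + 4·M_2 + 1·M_3 = 6(Δ_2 - Δ_1) = 12
Clamped end conditions give two more equations: 2h_0·M_0 + h_0·M_1 = 6(Δ_0 - p'(-1)) = 30 and h_2·M_2 + 2h_2·M_3 = 6(p'(2) - Δ_2) = 15.
Hence M_0 = 361/15, M_1 = -272/15, M_2 = 97/15, M_3 = 64/15.
On [0, 1], p(x) = 4 + 89/30·x - 136/15·x² + 41/10·x³.
With x = 1/4: p(1/4) = 2713/640.

4.2391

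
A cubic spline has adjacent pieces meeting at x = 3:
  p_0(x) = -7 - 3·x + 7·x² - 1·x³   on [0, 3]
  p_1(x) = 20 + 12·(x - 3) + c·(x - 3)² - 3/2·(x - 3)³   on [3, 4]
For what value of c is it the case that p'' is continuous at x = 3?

p_0''(x) = 14 - 6·x, so p_0''(3) = -4. On the right, p_1''(3) = 2c, so c = -2.

-2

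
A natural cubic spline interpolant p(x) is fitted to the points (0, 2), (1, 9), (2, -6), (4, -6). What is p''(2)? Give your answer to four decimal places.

Put M_i = p'' at the i-th knot. Here h = (1, 1, 2) and Δ = (7, -15, 0), so the interior equations h_(i-1)·M_(i-1) + 2(h_(i-1)+h_i)·M_i + h_i·M_(i+1) = 6(Δ_i − Δ_(i-1)) read
  1·M_0 + 4·M_1 + 1·M_2 = 6(Δ_1 - Δ_0) = -132
  1·M_1 + 6·M_2 + 2·M_3 = 6(Δ_2 - Δ_1) = 90
Natural end conditions: M_0 = M_3 = 0.
Solving the tridiagonal system: M_0 = 0, M_1 = -882/23, M_2 = 492/23, M_3 = 0.

21.3913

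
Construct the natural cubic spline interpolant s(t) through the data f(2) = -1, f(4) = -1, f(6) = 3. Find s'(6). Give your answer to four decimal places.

2.5000

Write σ_i for s''(x_i). With h_i = 2, 2 and divided differences Δ_i = 0, 2, the continuity of s' gives the tridiagonal system
  2·σ_0 + 8·σ_1 + 2·σ_2 = 6(Δ_1 - Δ_0) = 12
Natural end conditions: σ_0 = σ_2 = 0.
Solving the tridiagonal system: σ_0 = 0, σ_1 = 3/2, σ_2 = 0.
On [4, 6], s'(t) = b_1 + 2c_1·(t - 4) + 3d_1·(t - 4)² with b_1 = Δ_1 - h_1(2σ_1 + σ_2)/6 = 1, c_1 = σ_1/2 = 3/4, d_1 = (σ_2 - σ_1)/(6h_1) = -1/8. So s'(6) = 5/2.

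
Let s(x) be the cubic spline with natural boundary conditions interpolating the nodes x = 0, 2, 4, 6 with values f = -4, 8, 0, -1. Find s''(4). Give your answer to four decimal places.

4.8000

Put σ_i = s'' at the i-th knot. Here h = (2, 2, 2) and Δ = (6, -4, -1/2), so the interior equations h_(i-1)·σ_(i-1) + 2(h_(i-1)+h_i)·σ_i + h_i·σ_(i+1) = 6(Δ_i − Δ_(i-1)) read
  2·σ_0 + 8·σ_1 + 2·σ_2 = 6(Δ_1 - Δ_0) = -60
  2·σ_1 + 8·σ_2 + 2·σ_3 = 6(Δ_2 - Δ_1) = 21
Natural end conditions: σ_0 = σ_3 = 0.
Forward elimination and back-substitution give σ_0 = 0, σ_1 = -87/10, σ_2 = 24/5, σ_3 = 0.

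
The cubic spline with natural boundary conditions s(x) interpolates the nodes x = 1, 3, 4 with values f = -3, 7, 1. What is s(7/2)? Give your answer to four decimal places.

4.6875

Write m_i for s''(x_i). With h_i = 2, 1 and divided differences Δ_i = 5, -6, the continuity of s' gives the tridiagonal system
  2·m_0 + 6·m_1 + 1·m_2 = 6(Δ_1 - Δ_0) = -66
Natural end conditions: m_0 = m_2 = 0.
Hence m_0 = 0, m_1 = -11, m_2 = 0.
On [3, 4], s(x) = 7 - 7/3·(x - 3) - 11/2·(x - 3)² + 11/6·(x - 3)³.
With (x - 3) = 1/2: s(7/2) = 75/16.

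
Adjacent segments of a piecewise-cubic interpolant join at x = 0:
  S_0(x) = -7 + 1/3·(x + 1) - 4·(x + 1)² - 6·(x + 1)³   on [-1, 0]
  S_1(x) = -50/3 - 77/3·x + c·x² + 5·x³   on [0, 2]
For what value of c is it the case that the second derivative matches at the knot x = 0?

-22

S_0''(x) = -8 - 36·(x + 1), so S_0''(0) = -44. On the right, S_1''(0) = 2c, so c = -22.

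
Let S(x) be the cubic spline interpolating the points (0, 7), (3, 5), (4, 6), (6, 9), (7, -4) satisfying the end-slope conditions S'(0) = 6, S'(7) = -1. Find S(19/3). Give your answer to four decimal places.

3.8306

Let M_i = S''(x_i). Step sizes h_i = 3, 1, 2, 1; slopes of the chords Δ_i = (y_(i+1) - y_i)/h_i = -2/3, 1, 3/2, -13.
  3·M_0 + 8·M_1 + 1·M_2 = 6(Δ_1 - Δ_0) = 10
  1·M_1 + 6·M_2 + 2·M_3 = 6(Δ_2 - Δ_1) = 3
  2·M_2 + 6·M_3 + 1·M_4 = 6(Δ_3 - Δ_2) = -87
Clamped end conditions give two more equations: 2h_0·M_0 + h_0·M_1 = 6(Δ_0 - S'(0)) = -40 and h_3·M_3 + 2h_3·M_4 = 6(S'(7) - Δ_3) = 72.
Solving the tridiagonal system: M_0 = -6095/732, M_1 = 405/122, M_2 = 2055/244, M_3 = -1551/61, M_4 = 5943/122.
On [6, 7], S(x) = 9 - 3085/244·(x - 6) - 1551/122·(x - 6)² + 3015/244·(x - 6)³.
With (x - 6) = 1/3: S(19/3) = 701/183.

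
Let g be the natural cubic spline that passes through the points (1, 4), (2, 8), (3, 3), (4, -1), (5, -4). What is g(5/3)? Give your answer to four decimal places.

With M_i denoting the second derivative at x_i, h_i = 1, 1, 1, 1, and Δ_i = (y_(i+1) − y_i)/h_i = 4, -5, -4, -3:
  1·M_0 + 4·M_1 + 1·M_2 = 6(Δ_1 - Δ_0) = -54
  1·M_1 + 4·M_2 + 1·M_3 = 6(Δ_2 - Δ_1) = 6
  1·M_2 + 4·M_3 + 1·M_4 = 6(Δ_3 - Δ_2) = 6
Natural end conditions: M_0 = M_4 = 0.
Solving the tridiagonal system: M_0 = 0, M_1 = -207/14, M_2 = 36/7, M_3 = 3/14, M_4 = 0.
On [1, 2], g(x) = 4 + 181/28·(x - 1) + 0·(x - 1)² - 69/28·(x - 1)³.
With (x - 1) = 2/3: g(5/3) = 955/126.

7.5794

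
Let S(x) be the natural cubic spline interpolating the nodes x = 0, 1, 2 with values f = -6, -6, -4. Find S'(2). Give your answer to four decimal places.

Put m_i = S'' at the i-th knot. Here h = (1, 1) and Δ = (0, 2), so the interior equations h_(i-1)·m_(i-1) + 2(h_(i-1)+h_i)·m_i + h_i·m_(i+1) = 6(Δ_i − Δ_(i-1)) read
  1·m_0 + 4·m_1 + 1·m_2 = 6(Δ_1 - Δ_0) = 12
Natural end conditions: m_0 = m_2 = 0.
Hence m_0 = 0, m_1 = 3, m_2 = 0.
On [1, 2], S'(x) = b_1 + 2c_1·(x - 1) + 3d_1·(x - 1)² with b_1 = Δ_1 - h_1(2m_1 + m_2)/6 = 1, c_1 = m_1/2 = 3/2, d_1 = (m_2 - m_1)/(6h_1) = -1/2. So S'(2) = 5/2.

2.5000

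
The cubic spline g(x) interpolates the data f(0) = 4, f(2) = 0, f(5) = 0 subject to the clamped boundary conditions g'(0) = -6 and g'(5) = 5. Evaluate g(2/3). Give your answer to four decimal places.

With m_i denoting the second derivative at x_i, h_i = 2, 3, and Δ_i = (y_(i+1) − y_i)/h_i = -2, 0:
  2·m_0 + 10·m_1 + 3·m_2 = 6(Δ_1 - Δ_0) = 12
Clamped end conditions give two more equations: 2h_0·m_0 + h_0·m_1 = 6(Δ_0 - g'(0)) = 24 and h_1·m_1 + 2h_1·m_2 = 6(g'(5) - Δ_1) = 30.
Forward elimination and back-substitution give m_0 = 7, m_1 = -2, m_2 = 6.
On [0, 2], g(x) = 4 - 6·x + 7/2·x² - 3/4·x³.
With x = 2/3: g(2/3) = 4/3.

1.3333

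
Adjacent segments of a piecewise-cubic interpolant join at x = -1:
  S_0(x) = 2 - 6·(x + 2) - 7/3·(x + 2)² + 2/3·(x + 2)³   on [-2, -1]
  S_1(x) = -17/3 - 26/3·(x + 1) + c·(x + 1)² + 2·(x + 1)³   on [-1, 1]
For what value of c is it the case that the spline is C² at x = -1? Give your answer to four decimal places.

S_0''(x) = -14/3 + 4·(x + 2), so S_0''(-1) = -2/3. On the right, S_1''(-1) = 2c, so c = -1/3.

-0.3333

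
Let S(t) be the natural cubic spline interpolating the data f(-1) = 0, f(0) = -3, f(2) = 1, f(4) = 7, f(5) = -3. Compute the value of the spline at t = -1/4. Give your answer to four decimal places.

-2.4633

Put m_i = S'' at the i-th knot. Here h = (1, 2, 2, 1) and Δ = (-3, 2, 3, -10), so the interior equations h_(i-1)·m_(i-1) + 2(h_(i-1)+h_i)·m_i + h_i·m_(i+1) = 6(Δ_i − Δ_(i-1)) read
  1·m_0 + 6·m_1 + 2·m_2 = 6(Δ_1 - Δ_0) = 30
  2·m_1 + 8·m_2 + 2·m_3 = 6(Δ_2 - Δ_1) = 6
  2·m_2 + 6·m_3 + 1·m_4 = 6(Δ_3 - Δ_2) = -78
Natural end conditions: m_0 = m_4 = 0.
Solving the tridiagonal system: m_0 = 0, m_1 = 39/10, m_2 = 33/10, m_3 = -141/10, m_4 = 0.
On [-1, 0], S(t) = 0 - 73/20·(t + 1) + 0·(t + 1)² + 13/20·(t + 1)³.
With (t + 1) = 3/4: S(-1/4) = -3153/1280.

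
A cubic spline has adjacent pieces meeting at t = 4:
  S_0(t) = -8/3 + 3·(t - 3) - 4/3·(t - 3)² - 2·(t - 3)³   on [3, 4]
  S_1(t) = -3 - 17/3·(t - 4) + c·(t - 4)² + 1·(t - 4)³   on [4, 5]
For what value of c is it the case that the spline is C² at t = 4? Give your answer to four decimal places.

S_0''(t) = -8/3 - 12·(t - 3), so S_0''(4) = -44/3. On the right, S_1''(4) = 2c, so c = -22/3.

-7.3333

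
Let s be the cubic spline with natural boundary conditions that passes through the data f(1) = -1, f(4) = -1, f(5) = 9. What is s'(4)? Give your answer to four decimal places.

7.5000

With σ_i denoting the second derivative at x_i, h_i = 3, 1, and Δ_i = (y_(i+1) − y_i)/h_i = 0, 10:
  3·σ_0 + 8·σ_1 + 1·σ_2 = 6(Δ_1 - Δ_0) = 60
Natural end conditions: σ_0 = σ_2 = 0.
Hence σ_0 = 0, σ_1 = 15/2, σ_2 = 0.
On [4, 5], s'(x) = b_1 + 2c_1·(x - 4) + 3d_1·(x - 4)² with b_1 = Δ_1 - h_1(2σ_1 + σ_2)/6 = 15/2, c_1 = σ_1/2 = 15/4, d_1 = (σ_2 - σ_1)/(6h_1) = -5/4. So s'(4) = 15/2.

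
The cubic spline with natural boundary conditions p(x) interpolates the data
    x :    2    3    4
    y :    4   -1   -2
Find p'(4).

0

Write M_i for p''(x_i). With h_i = 1, 1 and divided differences Δ_i = -5, -1, the continuity of p' gives the tridiagonal system
  1·M_0 + 4·M_1 + 1·M_2 = 6(Δ_1 - Δ_0) = 24
Natural end conditions: M_0 = M_2 = 0.
Hence M_0 = 0, M_1 = 6, M_2 = 0.
On [3, 4], p'(x) = b_1 + 2c_1·(x - 3) + 3d_1·(x - 3)² with b_1 = Δ_1 - h_1(2M_1 + M_2)/6 = -3, c_1 = M_1/2 = 3, d_1 = (M_2 - M_1)/(6h_1) = -1. So p'(4) = 0.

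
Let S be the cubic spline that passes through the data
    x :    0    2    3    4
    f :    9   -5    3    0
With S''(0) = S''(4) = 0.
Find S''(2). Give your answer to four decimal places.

Put M_i = S'' at the i-th knot. Here h = (2, 1, 1) and Δ = (-7, 8, -3), so the interior equations h_(i-1)·M_(i-1) + 2(h_(i-1)+h_i)·M_i + h_i·M_(i+1) = 6(Δ_i − Δ_(i-1)) read
  2·M_0 + 6·M_1 + 1·M_2 = 6(Δ_1 - Δ_0) = 90
  1·M_1 + 4·M_2 + 1·M_3 = 6(Δ_2 - Δ_1) = -66
Natural end conditions: M_0 = M_3 = 0.
Solving: M_0 = 0, M_1 = 426/23, M_2 = -486/23, M_3 = 0.

18.5217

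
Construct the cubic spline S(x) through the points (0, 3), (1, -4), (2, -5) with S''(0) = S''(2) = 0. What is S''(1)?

With M_i denoting the second derivative at x_i, h_i = 1, 1, and Δ_i = (y_(i+1) − y_i)/h_i = -7, -1:
  1·M_0 + 4·M_1 + 1·M_2 = 6(Δ_1 - Δ_0) = 36
Natural end conditions: M_0 = M_2 = 0.
Forward elimination and back-substitution give M_0 = 0, M_1 = 9, M_2 = 0.

9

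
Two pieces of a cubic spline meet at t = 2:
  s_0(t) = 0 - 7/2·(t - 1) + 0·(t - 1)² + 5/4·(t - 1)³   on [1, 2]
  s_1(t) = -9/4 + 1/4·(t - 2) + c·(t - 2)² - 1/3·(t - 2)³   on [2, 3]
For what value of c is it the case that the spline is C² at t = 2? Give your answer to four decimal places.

s_0''(t) = 0 + 15/2·(t - 1), so s_0''(2) = 15/2. On the right, s_1''(2) = 2c, so c = 15/4.

3.7500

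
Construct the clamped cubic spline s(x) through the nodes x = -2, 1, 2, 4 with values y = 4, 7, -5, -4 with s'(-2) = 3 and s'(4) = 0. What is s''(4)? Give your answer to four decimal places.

-9.7857

Put M_i = s'' at the i-th knot. Here h = (3, 1, 2) and Δ = (1, -12, 1/2), so the interior equations h_(i-1)·M_(i-1) + 2(h_(i-1)+h_i)·M_i + h_i·M_(i+1) = 6(Δ_i − Δ_(i-1)) read
  3·M_0 + 8·M_1 + 1·M_2 = 6(Δ_1 - Δ_0) = -78
  1·M_1 + 6·M_2 + 2·M_3 = 6(Δ_2 - Δ_1) = 75
Clamped end conditions give two more equations: 2h_0·M_0 + h_0·M_1 = 6(Δ_0 - s'(-2)) = -12 and h_2·M_2 + 2h_2·M_3 = 6(s'(4) - Δ_2) = -3.
Solving the tridiagonal system: M_0 = 69/14, M_1 = -97/7, M_2 = 253/14, M_3 = -137/14.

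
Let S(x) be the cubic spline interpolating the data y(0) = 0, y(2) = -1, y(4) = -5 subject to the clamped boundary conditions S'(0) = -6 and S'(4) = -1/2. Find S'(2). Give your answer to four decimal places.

Write σ_i for S''(x_i). With h_i = 2, 2 and divided differences Δ_i = -1/2, -2, the continuity of S' gives the tridiagonal system
  2·σ_0 + 8·σ_1 + 2·σ_2 = 6(Δ_1 - Δ_0) = -9
Clamped end conditions give two more equations: 2h_0·σ_0 + h_0·σ_1 = 6(Δ_0 - S'(0)) = 33 and h_1·σ_1 + 2h_1·σ_2 = 6(S'(4) - Δ_1) = 9.
Solving: σ_0 = 43/4, σ_1 = -5, σ_2 = 19/4.
On [2, 4], S'(x) = b_1 + 2c_1·(x - 2) + 3d_1·(x - 2)² with b_1 = Δ_1 - h_1(2σ_1 + σ_2)/6 = -1/4, c_1 = σ_1/2 = -5/2, d_1 = (σ_2 - σ_1)/(6h_1) = 13/16. So S'(2) = -1/4.

-0.2500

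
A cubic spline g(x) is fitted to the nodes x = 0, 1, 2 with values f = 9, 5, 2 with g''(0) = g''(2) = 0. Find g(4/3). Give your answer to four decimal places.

With M_i denoting the second derivative at x_i, h_i = 1, 1, and Δ_i = (y_(i+1) − y_i)/h_i = -4, -3:
  1·M_0 + 4·M_1 + 1·M_2 = 6(Δ_1 - Δ_0) = 6
Natural end conditions: M_0 = M_2 = 0.
Hence M_0 = 0, M_1 = 3/2, M_2 = 0.
On [1, 2], g(x) = 5 - 7/2·(x - 1) + 3/4·(x - 1)² - 1/4·(x - 1)³.
With (x - 1) = 1/3: g(4/3) = 211/54.

3.9074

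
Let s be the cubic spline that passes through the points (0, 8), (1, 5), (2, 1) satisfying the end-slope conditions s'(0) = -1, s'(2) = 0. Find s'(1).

-5

Write M_i for s''(x_i). With h_i = 1, 1 and divided differences Δ_i = -3, -4, the continuity of s' gives the tridiagonal system
  1·M_0 + 4·M_1 + 1·M_2 = 6(Δ_1 - Δ_0) = -6
Clamped end conditions give two more equations: 2h_0·M_0 + h_0·M_1 = 6(Δ_0 - s'(0)) = -12 and h_1·M_1 + 2h_1·M_2 = 6(s'(2) - Δ_1) = 24.
Hence M_0 = -4, M_1 = -4, M_2 = 14.
On [1, 2], s'(x) = b_1 + 2c_1·(x - 1) + 3d_1·(x - 1)² with b_1 = Δ_1 - h_1(2M_1 + M_2)/6 = -5, c_1 = M_1/2 = -2, d_1 = (M_2 - M_1)/(6h_1) = 3. So s'(1) = -5.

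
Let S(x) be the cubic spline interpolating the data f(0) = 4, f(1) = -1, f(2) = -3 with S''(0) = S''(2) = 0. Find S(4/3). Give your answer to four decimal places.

-1.9444

Put σ_i = S'' at the i-th knot. Here h = (1, 1) and Δ = (-5, -2), so the interior equations h_(i-1)·σ_(i-1) + 2(h_(i-1)+h_i)·σ_i + h_i·σ_(i+1) = 6(Δ_i − Δ_(i-1)) read
  1·σ_0 + 4·σ_1 + 1·σ_2 = 6(Δ_1 - Δ_0) = 18
Natural end conditions: σ_0 = σ_2 = 0.
Forward elimination and back-substitution give σ_0 = 0, σ_1 = 9/2, σ_2 = 0.
On [1, 2], S(x) = -1 - 7/2·(x - 1) + 9/4·(x - 1)² - 3/4·(x - 1)³.
With (x - 1) = 1/3: S(4/3) = -35/18.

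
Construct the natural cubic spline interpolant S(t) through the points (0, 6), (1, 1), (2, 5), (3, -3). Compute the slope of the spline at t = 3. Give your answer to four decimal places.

-11.8000

Write m_i for S''(x_i). With h_i = 1, 1, 1 and divided differences Δ_i = -5, 4, -8, the continuity of S' gives the tridiagonal system
  1·m_0 + 4·m_1 + 1·m_2 = 6(Δ_1 - Δ_0) = 54
  1·m_1 + 4·m_2 + 1·m_3 = 6(Δ_2 - Δ_1) = -72
Natural end conditions: m_0 = m_3 = 0.
Solving the tridiagonal system: m_0 = 0, m_1 = 96/5, m_2 = -114/5, m_3 = 0.
On [2, 3], S'(t) = b_2 + 2c_2·(t - 2) + 3d_2·(t - 2)² with b_2 = Δ_2 - h_2(2m_2 + m_3)/6 = -2/5, c_2 = m_2/2 = -57/5, d_2 = (m_3 - m_2)/(6h_2) = 19/5. So S'(3) = -59/5.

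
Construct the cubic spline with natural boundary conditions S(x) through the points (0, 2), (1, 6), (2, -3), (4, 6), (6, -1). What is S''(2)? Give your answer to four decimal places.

21.4286

Put M_i = S'' at the i-th knot. Here h = (1, 1, 2, 2) and Δ = (4, -9, 9/2, -7/2), so the interior equations h_(i-1)·M_(i-1) + 2(h_(i-1)+h_i)·M_i + h_i·M_(i+1) = 6(Δ_i − Δ_(i-1)) read
  1·M_0 + 4·M_1 + 1·M_2 = 6(Δ_1 - Δ_0) = -78
  1·M_1 + 6·M_2 + 2·M_3 = 6(Δ_2 - Δ_1) = 81
  2·M_2 + 8·M_3 + 2·M_4 = 6(Δ_3 - Δ_2) = -48
Natural end conditions: M_0 = M_4 = 0.
Forward elimination and back-substitution give M_0 = 0, M_1 = -174/7, M_2 = 150/7, M_3 = -159/14, M_4 = 0.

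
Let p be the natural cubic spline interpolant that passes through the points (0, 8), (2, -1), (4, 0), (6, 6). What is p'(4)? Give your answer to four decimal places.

With M_i denoting the second derivative at x_i, h_i = 2, 2, 2, and Δ_i = (y_(i+1) − y_i)/h_i = -9/2, 1/2, 3:
  2·M_0 + 8·M_1 + 2·M_2 = 6(Δ_1 - Δ_0) = 30
  2·M_1 + 8·M_2 + 2·M_3 = 6(Δ_2 - Δ_1) = 15
Natural end conditions: M_0 = M_3 = 0.
Solving the tridiagonal system: M_0 = 0, M_1 = 7/2, M_2 = 1, M_3 = 0.
On [4, 6], p'(t) = b_2 + 2c_2·(t - 4) + 3d_2·(t - 4)² with b_2 = Δ_2 - h_2(2M_2 + M_3)/6 = 7/3, c_2 = M_2/2 = 1/2, d_2 = (M_3 - M_2)/(6h_2) = -1/12. So p'(4) = 7/3.

2.3333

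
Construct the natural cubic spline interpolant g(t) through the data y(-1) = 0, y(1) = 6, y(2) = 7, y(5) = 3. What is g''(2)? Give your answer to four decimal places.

Write M_i for g''(x_i). With h_i = 2, 1, 3 and divided differences Δ_i = 3, 1, -4/3, the continuity of g' gives the tridiagonal system
  2·M_0 + 6·M_1 + 1·M_2 = 6(Δ_1 - Δ_0) = -12
  1·M_1 + 8·M_2 + 3·M_3 = 6(Δ_2 - Δ_1) = -14
Natural end conditions: M_0 = M_3 = 0.
Solving: M_0 = 0, M_1 = -82/47, M_2 = -72/47, M_3 = 0.

-1.5319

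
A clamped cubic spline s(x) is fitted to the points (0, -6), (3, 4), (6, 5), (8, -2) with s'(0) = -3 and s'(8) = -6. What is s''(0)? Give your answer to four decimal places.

8.0088

Write M_i for s''(x_i). With h_i = 3, 3, 2 and divided differences Δ_i = 10/3, 1/3, -7/2, the continuity of s' gives the tridiagonal system
  3·M_0 + 12·M_1 + 3·M_2 = 6(Δ_1 - Δ_0) = -18
  3·M_1 + 10·M_2 + 2·M_3 = 6(Δ_2 - Δ_1) = -23
Clamped end conditions give two more equations: 2h_0·M_0 + h_0·M_1 = 6(Δ_0 - s'(0)) = 38 and h_2·M_2 + 2h_2·M_3 = 6(s'(8) - Δ_2) = -15.
Hence M_0 = 913/114, M_1 = -191/57, M_2 = -23/38, M_3 = -131/38.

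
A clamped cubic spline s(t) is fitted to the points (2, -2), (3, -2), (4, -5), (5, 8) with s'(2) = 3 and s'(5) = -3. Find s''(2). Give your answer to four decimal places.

-1.2000

Let σ_i = s''(x_i). Step sizes h_i = 1, 1, 1; slopes of the chords Δ_i = (y_(i+1) - y_i)/h_i = 0, -3, 13.
  1·σ_0 + 4·σ_1 + 1·σ_2 = 6(Δ_1 - Δ_0) = -18
  1·σ_1 + 4·σ_2 + 1·σ_3 = 6(Δ_2 - Δ_1) = 96
Clamped end conditions give two more equations: 2h_0·σ_0 + h_0·σ_1 = 6(Δ_0 - s'(2)) = -18 and h_2·σ_2 + 2h_2·σ_3 = 6(s'(5) - Δ_2) = -96.
Solving: σ_0 = -6/5, σ_1 = -78/5, σ_2 = 228/5, σ_3 = -354/5.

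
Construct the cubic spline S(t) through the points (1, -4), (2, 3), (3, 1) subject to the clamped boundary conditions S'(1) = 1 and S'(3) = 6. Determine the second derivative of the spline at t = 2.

With M_i denoting the second derivative at x_i, h_i = 1, 1, and Δ_i = (y_(i+1) − y_i)/h_i = 7, -2:
  1·M_0 + 4·M_1 + 1·M_2 = 6(Δ_1 - Δ_0) = -54
Clamped end conditions give two more equations: 2h_0·M_0 + h_0·M_1 = 6(Δ_0 - S'(1)) = 36 and h_1·M_1 + 2h_1·M_2 = 6(S'(3) - Δ_1) = 48.
Solving: M_0 = 34, M_1 = -32, M_2 = 40.

-32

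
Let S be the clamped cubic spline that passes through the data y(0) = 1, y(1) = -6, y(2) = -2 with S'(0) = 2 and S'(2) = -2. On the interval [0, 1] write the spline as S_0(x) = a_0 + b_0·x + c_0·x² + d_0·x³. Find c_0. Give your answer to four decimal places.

Put M_i = S'' at the i-th knot. Here h = (1, 1) and Δ = (-7, 4), so the interior equations h_(i-1)·M_(i-1) + 2(h_(i-1)+h_i)·M_i + h_i·M_(i+1) = 6(Δ_i − Δ_(i-1)) read
  1·M_0 + 4·M_1 + 1·M_2 = 6(Δ_1 - Δ_0) = 66
Clamped end conditions give two more equations: 2h_0·M_0 + h_0·M_1 = 6(Δ_0 - S'(0)) = -54 and h_1·M_1 + 2h_1·M_2 = 6(S'(2) - Δ_1) = -36.
Solving the tridiagonal system: M_0 = -91/2, M_1 = 37, M_2 = -73/2.
On [0, 1], with S_0(x) = a_0 + b_0·x + c_0·x² + d_0·x³: c_0 = M_0/2 = -91/4, d_0 = (M_1 - M_0)/(6h_0) = 55/4, b_0 = Δ_0 - h_0(2M_0 + M_1)/6 = 2.

-22.7500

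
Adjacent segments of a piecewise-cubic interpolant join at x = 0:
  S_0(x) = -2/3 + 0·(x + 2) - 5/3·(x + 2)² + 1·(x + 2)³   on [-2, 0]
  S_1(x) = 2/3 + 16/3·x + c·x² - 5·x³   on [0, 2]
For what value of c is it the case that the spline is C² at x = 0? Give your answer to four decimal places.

4.3333

S_0''(x) = -10/3 + 6·(x + 2), so S_0''(0) = 26/3. On the right, S_1''(0) = 2c, so c = 13/3.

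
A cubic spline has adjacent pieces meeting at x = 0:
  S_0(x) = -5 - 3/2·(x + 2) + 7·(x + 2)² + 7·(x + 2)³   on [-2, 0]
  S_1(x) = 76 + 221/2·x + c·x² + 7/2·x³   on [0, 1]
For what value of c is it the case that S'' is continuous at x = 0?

S_0''(x) = 14 + 42·(x + 2), so S_0''(0) = 98. On the right, S_1''(0) = 2c, so c = 49.

49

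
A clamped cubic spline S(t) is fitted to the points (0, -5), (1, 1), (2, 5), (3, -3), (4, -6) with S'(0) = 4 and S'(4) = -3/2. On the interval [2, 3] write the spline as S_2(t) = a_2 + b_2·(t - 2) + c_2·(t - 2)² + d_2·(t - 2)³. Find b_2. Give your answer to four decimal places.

Let M_i = S''(x_i). Step sizes h_i = 1, 1, 1, 1; slopes of the chords Δ_i = (y_(i+1) - y_i)/h_i = 6, 4, -8, -3.
  1·M_0 + 4·M_1 + 1·M_2 = 6(Δ_1 - Δ_0) = -12
  1·M_1 + 4·M_2 + 1·M_3 = 6(Δ_2 - Δ_1) = -72
  1·M_2 + 4·M_3 + 1·M_4 = 6(Δ_3 - Δ_2) = 30
Clamped end conditions give two more equations: 2h_0·M_0 + h_0·M_1 = 6(Δ_0 - S'(0)) = 12 and h_3·M_3 + 2h_3·M_4 = 6(S'(4) - Δ_3) = 9.
Hence M_0 = 307/56, M_1 = 29/28, M_2 = -173/8, M_3 = 377/28, M_4 = -125/56.
On [2, 3], with S_2(t) = a_2 + b_2·(t - 2) + c_2·(t - 2)² + d_2·(t - 2)³: c_2 = M_2/2 = -173/16, d_2 = (M_3 - M_2)/(6h_2) = 655/112, b_2 = Δ_2 - h_2(2M_2 + M_3)/6 = -85/28.

-3.0357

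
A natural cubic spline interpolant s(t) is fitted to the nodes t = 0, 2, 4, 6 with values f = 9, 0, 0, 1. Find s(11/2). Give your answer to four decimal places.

Let M_i = s''(x_i). Step sizes h_i = 2, 2, 2; slopes of the chords Δ_i = (y_(i+1) - y_i)/h_i = -9/2, 0, 1/2.
  2·M_0 + 8·M_1 + 2·M_2 = 6(Δ_1 - Δ_0) = 27
  2·M_1 + 8·M_2 + 2·M_3 = 6(Δ_2 - Δ_1) = 3
Natural end conditions: M_0 = M_3 = 0.
Hence M_0 = 0, M_1 = 7/2, M_2 = -1/2, M_3 = 0.
On [4, 6], s(t) = 0 + 5/6·(t - 4) - 1/4·(t - 4)² + 1/24·(t - 4)³.
With (t - 4) = 3/2: s(11/2) = 53/64.

0.8281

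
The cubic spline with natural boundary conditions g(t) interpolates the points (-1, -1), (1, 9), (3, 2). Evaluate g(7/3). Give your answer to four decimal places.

With σ_i denoting the second derivative at x_i, h_i = 2, 2, and Δ_i = (y_(i+1) − y_i)/h_i = 5, -7/2:
  2·σ_0 + 8·σ_1 + 2·σ_2 = 6(Δ_1 - Δ_0) = -51
Natural end conditions: σ_0 = σ_2 = 0.
Solving the tridiagonal system: σ_0 = 0, σ_1 = -51/8, σ_2 = 0.
On [1, 3], g(t) = 9 + 3/4·(t - 1) - 51/16·(t - 1)² + 17/32·(t - 1)³.
With (t - 1) = 4/3: g(7/3) = 151/27.

5.5926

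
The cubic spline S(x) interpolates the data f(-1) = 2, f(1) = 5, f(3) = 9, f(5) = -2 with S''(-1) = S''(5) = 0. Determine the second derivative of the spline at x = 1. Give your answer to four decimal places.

1.9000

Let M_i = S''(x_i). Step sizes h_i = 2, 2, 2; slopes of the chords Δ_i = (y_(i+1) - y_i)/h_i = 3/2, 2, -11/2.
  2·M_0 + 8·M_1 + 2·M_2 = 6(Δ_1 - Δ_0) = 3
  2·M_1 + 8·M_2 + 2·M_3 = 6(Δ_2 - Δ_1) = -45
Natural end conditions: M_0 = M_3 = 0.
Solving the tridiagonal system: M_0 = 0, M_1 = 19/10, M_2 = -61/10, M_3 = 0.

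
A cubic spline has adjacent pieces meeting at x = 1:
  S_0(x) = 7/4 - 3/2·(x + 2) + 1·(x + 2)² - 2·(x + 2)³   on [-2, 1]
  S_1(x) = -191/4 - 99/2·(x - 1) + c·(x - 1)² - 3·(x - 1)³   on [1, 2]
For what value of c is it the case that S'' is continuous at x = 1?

-17

S_0''(x) = 2 - 12·(x + 2), so S_0''(1) = -34. On the right, S_1''(1) = 2c, so c = -17.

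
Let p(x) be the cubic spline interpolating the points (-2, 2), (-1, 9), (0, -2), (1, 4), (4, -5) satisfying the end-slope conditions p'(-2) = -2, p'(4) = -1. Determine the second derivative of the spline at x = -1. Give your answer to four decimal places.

-50.5926

With σ_i denoting the second derivative at x_i, h_i = 1, 1, 1, 3, and Δ_i = (y_(i+1) − y_i)/h_i = 7, -11, 6, -3:
  1·σ_0 + 4·σ_1 + 1·σ_2 = 6(Δ_1 - Δ_0) = -108
  1·σ_1 + 4·σ_2 + 1·σ_3 = 6(Δ_2 - Δ_1) = 102
  1·σ_2 + 8·σ_3 + 3·σ_4 = 6(Δ_3 - Δ_2) = -54
Clamped end conditions give two more equations: 2h_0·σ_0 + h_0·σ_1 = 6(Δ_0 - p'(-2)) = 54 and h_3·σ_3 + 2h_3·σ_4 = 6(p'(4) - Δ_3) = 12.
Solving: σ_0 = 1412/27, σ_1 = -1366/27, σ_2 = 1136/27, σ_3 = -424/27, σ_4 = 266/27.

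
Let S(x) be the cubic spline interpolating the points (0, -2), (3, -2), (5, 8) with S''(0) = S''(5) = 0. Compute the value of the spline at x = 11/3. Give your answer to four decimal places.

0.5926

Write σ_i for S''(x_i). With h_i = 3, 2 and divided differences Δ_i = 0, 5, the continuity of S' gives the tridiagonal system
  3·σ_0 + 10·σ_1 + 2·σ_2 = 6(Δ_1 - Δ_0) = 30
Natural end conditions: σ_0 = σ_2 = 0.
Solving: σ_0 = 0, σ_1 = 3, σ_2 = 0.
On [3, 5], S(x) = -2 + 3·(x - 3) + 3/2·(x - 3)² - 1/4·(x - 3)³.
With (x - 3) = 2/3: S(11/3) = 16/27.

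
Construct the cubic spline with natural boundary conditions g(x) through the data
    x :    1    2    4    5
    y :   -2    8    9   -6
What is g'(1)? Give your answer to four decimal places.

10.8125

Put M_i = g'' at the i-th knot. Here h = (1, 2, 1) and Δ = (10, 1/2, -15), so the interior equations h_(i-1)·M_(i-1) + 2(h_(i-1)+h_i)·M_i + h_i·M_(i+1) = 6(Δ_i − Δ_(i-1)) read
  1·M_0 + 6·M_1 + 2·M_2 = 6(Δ_1 - Δ_0) = -57
  2·M_1 + 6·M_2 + 1·M_3 = 6(Δ_2 - Δ_1) = -93
Natural end conditions: M_0 = M_3 = 0.
Solving the tridiagonal system: M_0 = 0, M_1 = -39/8, M_2 = -111/8, M_3 = 0.
On [1, 2], g'(x) = b_0 + 2c_0·(x - 1) + 3d_0·(x - 1)² with b_0 = Δ_0 - h_0(2M_0 + M_1)/6 = 173/16, c_0 = M_0/2 = 0, d_0 = (M_1 - M_0)/(6h_0) = -13/16. So g'(1) = 173/16.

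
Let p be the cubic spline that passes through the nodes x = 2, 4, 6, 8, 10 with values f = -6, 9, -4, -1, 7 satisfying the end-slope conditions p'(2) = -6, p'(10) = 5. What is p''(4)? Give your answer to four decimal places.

Put M_i = p'' at the i-th knot. Here h = (2, 2, 2, 2) and Δ = (15/2, -13/2, 3/2, 4), so the interior equations h_(i-1)·M_(i-1) + 2(h_(i-1)+h_i)·M_i + h_i·M_(i+1) = 6(Δ_i − Δ_(i-1)) read
  2·M_0 + 8·M_1 + 2·M_2 = 6(Δ_1 - Δ_0) = -84
  2·M_1 + 8·M_2 + 2·M_3 = 6(Δ_2 - Δ_1) = 48
  2·M_2 + 8·M_3 + 2·M_4 = 6(Δ_3 - Δ_2) = 15
Clamped end conditions give two more equations: 2h_0·M_0 + h_0·M_1 = 6(Δ_0 - p'(2)) = 81 and h_3·M_3 + 2h_3·M_4 = 6(p'(10) - Δ_3) = 6.
Solving: M_0 = 493/16, M_1 = -169/8, M_2 = 187/16, M_3 = -13/8, M_4 = 37/16.

-21.1250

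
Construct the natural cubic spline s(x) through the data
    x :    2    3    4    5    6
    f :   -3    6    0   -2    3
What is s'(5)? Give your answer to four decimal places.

2.3571

Let M_i = s''(x_i). Step sizes h_i = 1, 1, 1, 1; slopes of the chords Δ_i = (y_(i+1) - y_i)/h_i = 9, -6, -2, 5.
  1·M_0 + 4·M_1 + 1·M_2 = 6(Δ_1 - Δ_0) = -90
  1·M_1 + 4·M_2 + 1·M_3 = 6(Δ_2 - Δ_1) = 24
  1·M_2 + 4·M_3 + 1·M_4 = 6(Δ_3 - Δ_2) = 42
Natural end conditions: M_0 = M_4 = 0.
Hence M_0 = 0, M_1 = -351/14, M_2 = 72/7, M_3 = 111/14, M_4 = 0.
On [5, 6], s'(x) = b_3 + 2c_3·(x - 5) + 3d_3·(x - 5)² with b_3 = Δ_3 - h_3(2M_3 + M_4)/6 = 33/14, c_3 = M_3/2 = 111/28, d_3 = (M_4 - M_3)/(6h_3) = -37/28. So s'(5) = 33/14.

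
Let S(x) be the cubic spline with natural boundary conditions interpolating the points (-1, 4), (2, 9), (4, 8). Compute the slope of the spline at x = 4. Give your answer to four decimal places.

-0.9333

Write m_i for S''(x_i). With h_i = 3, 2 and divided differences Δ_i = 5/3, -1/2, the continuity of S' gives the tridiagonal system
  3·m_0 + 10·m_1 + 2·m_2 = 6(Δ_1 - Δ_0) = -13
Natural end conditions: m_0 = m_2 = 0.
Solving: m_0 = 0, m_1 = -13/10, m_2 = 0.
On [2, 4], S'(x) = b_1 + 2c_1·(x - 2) + 3d_1·(x - 2)² with b_1 = Δ_1 - h_1(2m_1 + m_2)/6 = 11/30, c_1 = m_1/2 = -13/20, d_1 = (m_2 - m_1)/(6h_1) = 13/120. So S'(4) = -14/15.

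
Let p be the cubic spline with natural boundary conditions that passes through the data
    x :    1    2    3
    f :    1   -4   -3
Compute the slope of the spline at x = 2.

Write M_i for p''(x_i). With h_i = 1, 1 and divided differences Δ_i = -5, 1, the continuity of p' gives the tridiagonal system
  1·M_0 + 4·M_1 + 1·M_2 = 6(Δ_1 - Δ_0) = 36
Natural end conditions: M_0 = M_2 = 0.
Hence M_0 = 0, M_1 = 9, M_2 = 0.
On [2, 3], p'(x) = b_1 + 2c_1·(x - 2) + 3d_1·(x - 2)² with b_1 = Δ_1 - h_1(2M_1 + M_2)/6 = -2, c_1 = M_1/2 = 9/2, d_1 = (M_2 - M_1)/(6h_1) = -3/2. So p'(2) = -2.

-2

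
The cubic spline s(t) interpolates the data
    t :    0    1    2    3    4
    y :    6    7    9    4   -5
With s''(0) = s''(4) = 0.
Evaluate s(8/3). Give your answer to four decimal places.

6.4008

With σ_i denoting the second derivative at x_i, h_i = 1, 1, 1, 1, and Δ_i = (y_(i+1) − y_i)/h_i = 1, 2, -5, -9:
  1·σ_0 + 4·σ_1 + 1·σ_2 = 6(Δ_1 - Δ_0) = 6
  1·σ_1 + 4·σ_2 + 1·σ_3 = 6(Δ_2 - Δ_1) = -42
  1·σ_2 + 4·σ_3 + 1·σ_4 = 6(Δ_3 - Δ_2) = -24
Natural end conditions: σ_0 = σ_4 = 0.
Hence σ_0 = 0, σ_1 = 117/28, σ_2 = -75/7, σ_3 = -93/28, σ_4 = 0.
On [2, 3], s(t) = 9 - 7/8·(t - 2) - 75/14·(t - 2)² + 69/56·(t - 2)³.
With (t - 2) = 2/3: s(8/3) = 1613/252.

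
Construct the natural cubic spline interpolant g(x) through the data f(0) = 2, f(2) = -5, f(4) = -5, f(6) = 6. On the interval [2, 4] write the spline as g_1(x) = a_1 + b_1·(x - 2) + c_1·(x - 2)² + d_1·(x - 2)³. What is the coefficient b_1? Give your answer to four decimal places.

Let σ_i = g''(x_i). Step sizes h_i = 2, 2, 2; slopes of the chords Δ_i = (y_(i+1) - y_i)/h_i = -7/2, 0, 11/2.
  2·σ_0 + 8·σ_1 + 2·σ_2 = 6(Δ_1 - Δ_0) = 21
  2·σ_1 + 8·σ_2 + 2·σ_3 = 6(Δ_2 - Δ_1) = 33
Natural end conditions: σ_0 = σ_3 = 0.
Solving: σ_0 = 0, σ_1 = 17/10, σ_2 = 37/10, σ_3 = 0.
On [2, 4], with g_1(x) = a_1 + b_1·(x - 2) + c_1·(x - 2)² + d_1·(x - 2)³: c_1 = σ_1/2 = 17/20, d_1 = (σ_2 - σ_1)/(6h_1) = 1/6, b_1 = Δ_1 - h_1(2σ_1 + σ_2)/6 = -71/30.

-2.3667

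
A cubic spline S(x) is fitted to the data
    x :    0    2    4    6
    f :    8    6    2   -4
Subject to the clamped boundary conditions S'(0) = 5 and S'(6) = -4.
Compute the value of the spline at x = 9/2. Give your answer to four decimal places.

Write σ_i for S''(x_i). With h_i = 2, 2, 2 and divided differences Δ_i = -1, -2, -3, the continuity of S' gives the tridiagonal system
  2·σ_0 + 8·σ_1 + 2·σ_2 = 6(Δ_1 - Δ_0) = -6
  2·σ_1 + 8·σ_2 + 2·σ_3 = 6(Δ_2 - Δ_1) = -6
Clamped end conditions give two more equations: 2h_0·σ_0 + h_0·σ_1 = 6(Δ_0 - S'(0)) = -36 and h_2·σ_2 + 2h_2·σ_3 = 6(S'(6) - Δ_2) = -6.
Solving the tridiagonal system: σ_0 = -10, σ_1 = 2, σ_2 = -1, σ_3 = -1.
On [4, 6], S(x) = 2 - 2·(x - 4) - 1/2·(x - 4)² + 0·(x - 4)³.
With (x - 4) = 1/2: S(9/2) = 7/8.

0.8750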